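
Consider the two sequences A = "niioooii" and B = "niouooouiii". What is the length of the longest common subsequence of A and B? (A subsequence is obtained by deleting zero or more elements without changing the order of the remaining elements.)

7

A longest common subsequence is nioooii (length 7); the LCS DP confirms no longer common subsequence exists.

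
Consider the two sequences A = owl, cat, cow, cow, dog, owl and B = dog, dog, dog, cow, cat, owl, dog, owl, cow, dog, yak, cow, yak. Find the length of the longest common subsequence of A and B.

A longest common subsequence is owl, cow, cow (length 3); the LCS DP confirms no longer common subsequence exists.

3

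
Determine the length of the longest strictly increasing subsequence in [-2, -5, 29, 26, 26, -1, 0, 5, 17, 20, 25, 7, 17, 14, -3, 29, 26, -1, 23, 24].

One longest increasing subsequence is -2, -1, 0, 5, 17, 20, 25, 29 (positions 1,6,7,8,9,10,11,16), of length 8; no longer one exists.

8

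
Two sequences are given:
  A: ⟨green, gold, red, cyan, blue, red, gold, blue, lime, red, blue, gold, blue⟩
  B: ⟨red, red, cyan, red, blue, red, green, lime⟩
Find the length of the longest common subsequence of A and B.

5

Backtracking the LCS table gives one alignment: red (A3,B2) → cyan (A4,B3) → blue (A5,B5) → red (A6,B6) → lime (A9,B8).
So the longest common subsequence has length 5.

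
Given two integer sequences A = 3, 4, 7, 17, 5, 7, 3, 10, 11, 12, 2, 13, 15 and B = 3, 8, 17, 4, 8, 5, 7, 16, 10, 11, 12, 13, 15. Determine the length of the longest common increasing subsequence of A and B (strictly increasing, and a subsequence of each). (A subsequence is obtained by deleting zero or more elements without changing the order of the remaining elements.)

9

A longest common strictly increasing subsequence is 3, 4, 5, 7, 10, 11, 12, 13, 15 (length 9); it appears in order in both A and B, and no longer such subsequence exists.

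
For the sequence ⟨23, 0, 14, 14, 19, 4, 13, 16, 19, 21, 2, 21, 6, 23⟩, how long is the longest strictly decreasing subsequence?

One longest decreasing subsequence is 23, 14, 4, 2 (positions 1,3,6,11), of length 4; no longer one exists.

4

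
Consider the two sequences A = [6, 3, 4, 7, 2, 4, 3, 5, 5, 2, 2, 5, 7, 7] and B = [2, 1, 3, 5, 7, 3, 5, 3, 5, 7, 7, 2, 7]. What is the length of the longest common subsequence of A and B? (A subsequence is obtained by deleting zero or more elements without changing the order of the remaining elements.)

A longest common subsequence is 3, 7, 3, 5, 5, 2, 7 (length 7); the LCS DP confirms no longer common subsequence exists.

7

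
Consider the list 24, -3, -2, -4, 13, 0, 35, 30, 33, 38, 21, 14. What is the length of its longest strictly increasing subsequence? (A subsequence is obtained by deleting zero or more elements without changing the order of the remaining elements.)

6

Let dp[i] be the longest increasing subsequence ending at position i. Then dp = [1, 1, 2, 1, 3, 3, 4, 4, 5, 6, 4, 4].
The maximum is 6; one witness is -3, -2, 13, 30, 33, 38 at positions 2,3,5,8,9,10.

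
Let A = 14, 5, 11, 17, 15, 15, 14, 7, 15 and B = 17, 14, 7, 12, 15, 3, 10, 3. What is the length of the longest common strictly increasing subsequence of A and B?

2

For each value that appears in both, track the longest common increasing run ending there.
The best achievable length is 2; one witness is 14, 15 (A-positions 1,5, B-positions 2,5).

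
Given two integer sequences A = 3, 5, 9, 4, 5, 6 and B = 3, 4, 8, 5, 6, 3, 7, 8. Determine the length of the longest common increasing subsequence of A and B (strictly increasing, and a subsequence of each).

4

For each value that appears in both, track the longest common increasing run ending there.
The best achievable length is 4; one witness is 3, 4, 5, 6 (A-positions 1,4,5,6, B-positions 1,2,4,5).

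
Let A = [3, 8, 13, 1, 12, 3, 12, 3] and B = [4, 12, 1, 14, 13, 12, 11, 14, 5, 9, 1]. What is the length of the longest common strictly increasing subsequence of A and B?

For each value that appears in both, track the longest common increasing run ending there.
The best achievable length is 2; one witness is 1, 12 (A-positions 4,5, B-positions 3,6).

2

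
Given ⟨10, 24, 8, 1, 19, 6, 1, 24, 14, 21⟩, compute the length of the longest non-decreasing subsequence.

One longest non-decreasing subsequence is 1, 6, 14, 21 (positions 4,6,9,10), of length 4; no longer one exists.

4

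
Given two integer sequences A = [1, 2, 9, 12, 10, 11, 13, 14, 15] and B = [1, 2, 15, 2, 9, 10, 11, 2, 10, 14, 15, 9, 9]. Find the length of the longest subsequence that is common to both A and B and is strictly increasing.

A longest common strictly increasing subsequence is 1, 2, 9, 10, 11, 14, 15 (length 7); it appears in order in both A and B, and no longer such subsequence exists.

7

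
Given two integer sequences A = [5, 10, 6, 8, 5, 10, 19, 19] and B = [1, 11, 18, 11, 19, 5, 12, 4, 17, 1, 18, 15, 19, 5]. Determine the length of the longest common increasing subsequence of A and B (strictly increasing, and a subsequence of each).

2

For each value that appears in both, track the longest common increasing run ending there.
The best achievable length is 2; one witness is 5, 19 (A-positions 1,7, B-positions 6,13).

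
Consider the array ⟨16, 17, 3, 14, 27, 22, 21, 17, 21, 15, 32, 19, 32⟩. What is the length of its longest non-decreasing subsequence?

One longest non-decreasing subsequence is 16, 17, 21, 21, 32, 32 (positions 1,2,7,9,11,13), of length 6; no longer one exists.

6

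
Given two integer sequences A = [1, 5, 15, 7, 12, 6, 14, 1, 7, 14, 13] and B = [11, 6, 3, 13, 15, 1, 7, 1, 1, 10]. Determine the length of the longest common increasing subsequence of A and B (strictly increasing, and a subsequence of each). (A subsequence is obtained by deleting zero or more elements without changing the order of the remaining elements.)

A longest common strictly increasing subsequence is 6, 13 (length 2); it appears in order in both A and B, and no longer such subsequence exists.

2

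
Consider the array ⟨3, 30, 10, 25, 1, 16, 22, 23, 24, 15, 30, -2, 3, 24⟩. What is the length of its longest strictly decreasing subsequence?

5

Let dp[i] be the longest decreasing subsequence ending at position i. Then dp = [1, 1, 2, 2, 3, 3, 3, 3, 3, 4, 1, 5, 5, 3].
The maximum is 5; one witness is 30, 25, 16, 15, -2 at positions 2,4,6,10,12.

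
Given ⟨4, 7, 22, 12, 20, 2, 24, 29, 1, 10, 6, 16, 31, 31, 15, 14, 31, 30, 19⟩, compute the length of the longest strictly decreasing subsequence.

5

One longest decreasing subsequence is 22, 20, 16, 15, 14 (positions 3,5,12,15,16), of length 5; no longer one exists.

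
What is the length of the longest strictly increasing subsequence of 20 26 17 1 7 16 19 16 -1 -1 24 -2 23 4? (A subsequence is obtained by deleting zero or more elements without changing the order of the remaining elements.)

5

Scanning left to right, the best length ending at each element is: 20→1, 26→2, 17→1, 1→1, 7→2, 16→3, 19→4, 16→3, -1→1, -1→1, 24→5, -2→1, 23→5, 4→2.
So the longest increasing subsequence has length 5, e.g. 1, 7, 16, 19, 24.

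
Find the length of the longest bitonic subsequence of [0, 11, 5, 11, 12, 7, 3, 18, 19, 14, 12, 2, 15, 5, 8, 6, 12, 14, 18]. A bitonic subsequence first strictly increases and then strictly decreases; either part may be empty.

10

One longest bitonic subsequence is 0, 5, 11, 12, 18, 19, 14, 12, 8, 6 (positions 1,3,4,5,8,9,10,11,15,16): it rises to 19 then falls. Length 10 is optimal.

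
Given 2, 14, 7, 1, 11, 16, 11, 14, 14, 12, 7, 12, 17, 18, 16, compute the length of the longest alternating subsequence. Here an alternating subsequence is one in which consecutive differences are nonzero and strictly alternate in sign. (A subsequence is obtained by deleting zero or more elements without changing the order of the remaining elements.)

9

Track the best alternating length ending on an up-step vs a down-step at each position: up/down = 1/1, 2/1, 2/3, 1/3, 4/3, 4/1, 4/5, 6/5, 6/5, 6/7, 4/7, 8/7, 8/1, 8/1, 8/9.
The maximum over both is 9; one such subsequence is 2, 14, 7, 16, 11, 14, 12, 17, 16.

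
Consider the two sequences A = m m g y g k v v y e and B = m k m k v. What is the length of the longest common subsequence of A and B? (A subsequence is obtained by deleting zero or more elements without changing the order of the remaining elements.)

4

A longest common subsequence is mmkv (length 4); the LCS DP confirms no longer common subsequence exists.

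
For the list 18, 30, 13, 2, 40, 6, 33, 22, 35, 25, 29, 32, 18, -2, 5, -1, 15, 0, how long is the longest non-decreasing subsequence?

6

One longest non-decreasing subsequence is 2, 6, 22, 25, 29, 32 (positions 4,6,8,10,11,12), of length 6; no longer one exists.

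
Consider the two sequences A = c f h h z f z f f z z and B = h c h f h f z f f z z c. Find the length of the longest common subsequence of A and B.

A longest common subsequence is cfhfzffzz (length 9); the LCS DP confirms no longer common subsequence exists.

9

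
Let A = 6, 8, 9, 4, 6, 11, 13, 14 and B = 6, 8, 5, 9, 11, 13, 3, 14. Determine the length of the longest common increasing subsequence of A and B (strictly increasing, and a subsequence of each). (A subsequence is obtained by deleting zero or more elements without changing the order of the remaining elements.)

6

A longest common strictly increasing subsequence is 6, 8, 9, 11, 13, 14 (length 6); it appears in order in both A and B, and no longer such subsequence exists.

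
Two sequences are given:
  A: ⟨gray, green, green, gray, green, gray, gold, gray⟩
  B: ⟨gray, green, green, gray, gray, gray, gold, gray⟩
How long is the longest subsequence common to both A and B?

7

Backtracking the LCS table gives one alignment: gray (A1,B1) → green (A2,B2) → green (A3,B3) → gray (A4,B5) → gray (A6,B6) → gold (A7,B7) → gray (A8,B8).
So the longest common subsequence has length 7.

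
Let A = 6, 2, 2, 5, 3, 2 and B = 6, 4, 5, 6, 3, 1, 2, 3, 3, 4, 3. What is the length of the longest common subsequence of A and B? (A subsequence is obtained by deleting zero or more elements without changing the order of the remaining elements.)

4

A longest common subsequence is 6, 5, 3, 2 (length 4); the LCS DP confirms no longer common subsequence exists.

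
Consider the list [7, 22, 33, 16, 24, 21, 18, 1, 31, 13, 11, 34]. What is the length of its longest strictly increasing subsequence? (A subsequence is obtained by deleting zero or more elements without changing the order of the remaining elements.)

5

One longest increasing subsequence is 7, 22, 24, 31, 34 (positions 1,2,5,9,12), of length 5; no longer one exists.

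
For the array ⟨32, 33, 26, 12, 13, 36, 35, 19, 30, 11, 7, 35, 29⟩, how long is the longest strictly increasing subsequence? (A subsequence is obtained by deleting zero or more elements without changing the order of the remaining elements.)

5

One longest increasing subsequence is 12, 13, 19, 30, 35 (positions 4,5,8,9,12), of length 5; no longer one exists.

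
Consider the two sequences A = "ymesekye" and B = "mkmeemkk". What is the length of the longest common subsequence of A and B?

4

Backtracking the LCS table gives one alignment: m (A2,B3) → e (A3,B4) → e (A5,B5) → k (A6,B8).
So the longest common subsequence has length 4.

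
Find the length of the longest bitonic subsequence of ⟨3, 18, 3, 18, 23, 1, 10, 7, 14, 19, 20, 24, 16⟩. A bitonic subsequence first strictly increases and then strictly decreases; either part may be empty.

Let inc[i] be the LIS ending at i and dec[i] the longest strictly decreasing subsequence starting at i. inc = [1, 2, 1, 2, 3, 1, 2, 2, 3, 4, 5, 6, 4], dec = [2, 3, 2, 3, 3, 1, 2, 1, 1, 2, 2, 2, 1].
max_i inc[i]+dec[i]−1 = 7, with one witness 3, 10, 14, 19, 20, 24, 16.

7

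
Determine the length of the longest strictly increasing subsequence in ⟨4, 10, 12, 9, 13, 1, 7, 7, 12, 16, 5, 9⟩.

5

Scanning left to right, the best length ending at each element is: 4→1, 10→2, 12→3, 9→2, 13→4, 1→1, 7→2, 7→2, 12→3, 16→5, 5→2, 9→3.
So the longest increasing subsequence has length 5, e.g. 4, 10, 12, 13, 16.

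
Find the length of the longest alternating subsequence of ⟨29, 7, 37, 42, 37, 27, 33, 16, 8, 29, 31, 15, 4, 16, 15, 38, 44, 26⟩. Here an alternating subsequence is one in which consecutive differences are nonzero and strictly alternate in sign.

12

Track the best alternating length ending on an up-step vs a down-step at each position: up/down = 1/1, 1/2, 3/1, 3/1, 3/4, 3/4, 5/4, 3/6, 3/6, 7/6, 7/6, 7/8, 1/8, 9/8, 9/10, 11/4, 11/1, 11/12.
The maximum over both is 12; one such subsequence is 29, 7, 37, 27, 33, 16, 29, 15, 16, 15, 38, 26.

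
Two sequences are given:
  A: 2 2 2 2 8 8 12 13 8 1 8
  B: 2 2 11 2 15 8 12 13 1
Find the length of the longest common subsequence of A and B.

A longest common subsequence is 2, 2, 2, 8, 12, 13, 1 (length 7); the LCS DP confirms no longer common subsequence exists.

7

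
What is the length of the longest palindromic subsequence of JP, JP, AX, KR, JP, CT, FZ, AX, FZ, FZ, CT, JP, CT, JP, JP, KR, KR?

11

One longest palindromic subsequence is JP JP JP CT FZ FZ FZ CT JP JP JP (positions 1,2,5,6,7,9,10,11,12,14,15); it reads the same forward and backward, and the interval DP gives dp[1][17] = 11.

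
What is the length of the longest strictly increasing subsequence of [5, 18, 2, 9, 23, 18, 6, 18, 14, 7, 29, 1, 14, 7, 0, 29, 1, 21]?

Let dp[i] be the longest increasing subsequence ending at position i. Then dp = [1, 2, 1, 2, 3, 3, 2, 3, 3, 3, 4, 1, 4, 3, 1, 5, 2, 5].
The maximum is 5; one witness is 5, 6, 7, 14, 29 at positions 1,7,10,13,16.

5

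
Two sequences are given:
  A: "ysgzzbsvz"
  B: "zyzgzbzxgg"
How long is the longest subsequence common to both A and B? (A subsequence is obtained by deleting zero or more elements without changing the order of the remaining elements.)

5

A longest common subsequence is ygzbz (length 5); the LCS DP confirms no longer common subsequence exists.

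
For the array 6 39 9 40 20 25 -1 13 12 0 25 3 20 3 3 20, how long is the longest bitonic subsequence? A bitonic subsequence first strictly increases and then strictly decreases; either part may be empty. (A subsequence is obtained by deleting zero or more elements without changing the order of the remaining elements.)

Let inc[i] be the LIS ending at i and dec[i] the longest strictly decreasing subsequence starting at i. inc = [1, 2, 2, 3, 3, 4, 1, 3, 3, 2, 4, 3, 4, 3, 3, 4], dec = [2, 5, 2, 5, 4, 4, 1, 3, 2, 1, 3, 1, 2, 1, 1, 1].
max_i inc[i]+dec[i]−1 = 7, with one witness 6, 39, 40, 25, 13, 12, 3.

7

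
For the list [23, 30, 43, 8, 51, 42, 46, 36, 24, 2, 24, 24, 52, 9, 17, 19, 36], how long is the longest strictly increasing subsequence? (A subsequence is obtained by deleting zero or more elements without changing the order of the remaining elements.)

5

Scanning left to right, the best length ending at each element is: 23→1, 30→2, 43→3, 8→1, 51→4, 42→3, 46→4, 36→3, 24→2, 2→1, 24→2, 24→2, 52→5, 9→2, 17→3, 19→4, 36→5.
So the longest increasing subsequence has length 5, e.g. 23, 30, 43, 51, 52.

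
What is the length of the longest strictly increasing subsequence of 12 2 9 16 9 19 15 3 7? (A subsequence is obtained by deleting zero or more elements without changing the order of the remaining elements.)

One longest increasing subsequence is 2, 9, 16, 19 (positions 2,3,4,6), of length 4; no longer one exists.

4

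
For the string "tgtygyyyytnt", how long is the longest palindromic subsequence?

One longest palindromic subsequence is ttyyyyytt (positions 1,3,4,6,7,8,9,10,12); it reads the same forward and backward, and the interval DP gives dp[1][12] = 9.

9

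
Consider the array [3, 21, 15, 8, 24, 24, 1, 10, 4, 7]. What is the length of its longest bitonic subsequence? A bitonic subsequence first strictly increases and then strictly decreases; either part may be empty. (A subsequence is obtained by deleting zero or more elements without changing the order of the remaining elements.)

5

Let inc[i] be the LIS ending at i and dec[i] the longest strictly decreasing subsequence starting at i. inc = [1, 2, 2, 2, 3, 3, 1, 3, 2, 3], dec = [2, 4, 3, 2, 3, 3, 1, 2, 1, 1].
max_i inc[i]+dec[i]−1 = 5, with one witness 3, 21, 15, 10, 7.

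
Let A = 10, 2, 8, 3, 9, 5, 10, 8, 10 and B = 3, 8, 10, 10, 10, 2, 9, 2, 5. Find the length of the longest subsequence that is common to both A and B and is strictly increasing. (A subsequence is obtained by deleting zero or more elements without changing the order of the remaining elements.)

For each value that appears in both, track the longest common increasing run ending there.
The best achievable length is 3; one witness is 3, 8, 10 (A-positions 4,8,9, B-positions 1,2,3).

3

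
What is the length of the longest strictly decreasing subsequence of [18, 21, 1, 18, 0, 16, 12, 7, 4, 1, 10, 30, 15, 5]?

Let dp[i] be the longest decreasing subsequence ending at position i. Then dp = [1, 1, 2, 2, 3, 3, 4, 5, 6, 7, 5, 1, 4, 6].
The maximum is 7; one witness is 21, 18, 16, 12, 7, 4, 1 at positions 2,4,6,7,8,9,10.

7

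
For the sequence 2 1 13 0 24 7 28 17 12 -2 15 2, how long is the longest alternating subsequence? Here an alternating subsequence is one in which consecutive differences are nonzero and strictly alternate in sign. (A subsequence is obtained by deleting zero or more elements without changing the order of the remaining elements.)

10

A longest alternating subsequence is 2, 1, 13, 0, 24, 7, 28, 12, 15, 2 (positions 1,2,3,4,5,6,7,9,11,12); its 9 consecutive differences strictly alternate in sign, and length 10 is optimal.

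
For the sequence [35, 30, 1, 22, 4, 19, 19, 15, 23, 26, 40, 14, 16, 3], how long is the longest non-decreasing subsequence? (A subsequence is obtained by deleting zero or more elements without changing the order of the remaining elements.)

One longest non-decreasing subsequence is 1, 4, 19, 19, 23, 26, 40 (positions 3,5,6,7,9,10,11), of length 7; no longer one exists.

7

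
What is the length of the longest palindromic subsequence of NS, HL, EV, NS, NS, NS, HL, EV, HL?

Using dp[i][j] = 2 + dp[i+1][j−1] if the ends match, else max(dp[i+1][j], dp[i][j−1]):
dp[1][9] = 7. A witness is HL EV NS NS NS EV HL at positions 2,3,4,5,6,8,9.

7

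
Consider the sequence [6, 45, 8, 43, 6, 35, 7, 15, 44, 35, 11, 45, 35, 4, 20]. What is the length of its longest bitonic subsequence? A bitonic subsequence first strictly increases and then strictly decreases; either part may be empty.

7

Let inc[i] be the LIS ending at i and dec[i] the longest strictly decreasing subsequence starting at i. inc = [1, 2, 2, 3, 1, 3, 2, 3, 4, 4, 3, 5, 4, 1, 4], dec = [2, 6, 3, 5, 2, 4, 2, 3, 4, 3, 2, 3, 2, 1, 1].
max_i inc[i]+dec[i]−1 = 7, with one witness 6, 45, 43, 35, 15, 11, 4.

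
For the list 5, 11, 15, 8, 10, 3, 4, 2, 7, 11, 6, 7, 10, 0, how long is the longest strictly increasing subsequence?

5

One longest increasing subsequence is 3, 4, 6, 7, 10 (positions 6,7,11,12,13), of length 5; no longer one exists.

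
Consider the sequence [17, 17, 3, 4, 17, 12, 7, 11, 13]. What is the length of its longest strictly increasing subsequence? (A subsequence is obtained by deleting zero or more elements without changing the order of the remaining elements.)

One longest increasing subsequence is 3, 4, 7, 11, 13 (positions 3,4,7,8,9), of length 5; no longer one exists.

5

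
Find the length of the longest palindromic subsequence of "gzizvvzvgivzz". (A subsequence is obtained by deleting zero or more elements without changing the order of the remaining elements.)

9

Using dp[i][j] = 2 + dp[i+1][j−1] if the ends match, else max(dp[i+1][j], dp[i][j−1]):
dp[1][13] = 9. A witness is zzvvzvvzz at positions 2,4,5,6,7,8,11,12,13.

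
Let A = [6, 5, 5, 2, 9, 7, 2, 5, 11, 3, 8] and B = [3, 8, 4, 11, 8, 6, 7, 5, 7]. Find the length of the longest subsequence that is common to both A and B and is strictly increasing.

A longest common strictly increasing subsequence is 3, 8 (length 2); it appears in order in both A and B, and no longer such subsequence exists.

2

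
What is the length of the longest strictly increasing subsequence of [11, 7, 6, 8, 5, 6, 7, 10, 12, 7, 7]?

One longest increasing subsequence is 5, 6, 7, 10, 12 (positions 5,6,7,8,9), of length 5; no longer one exists.

5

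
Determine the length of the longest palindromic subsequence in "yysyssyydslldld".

One longest palindromic subsequence is yysssyy (positions 1,2,3,5,6,7,8); it reads the same forward and backward, and the interval DP gives dp[1][15] = 7.

7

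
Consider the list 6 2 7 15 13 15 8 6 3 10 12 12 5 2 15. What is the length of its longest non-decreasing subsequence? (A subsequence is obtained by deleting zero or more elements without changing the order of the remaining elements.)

Let dp[i] be the longest non-decreasing subsequence ending at position i. Then dp = [1, 1, 2, 3, 3, 4, 3, 2, 2, 4, 5, 6, 3, 2, 7].
The maximum is 7; one witness is 6, 7, 8, 10, 12, 12, 15 at positions 1,3,7,10,11,12,15.

7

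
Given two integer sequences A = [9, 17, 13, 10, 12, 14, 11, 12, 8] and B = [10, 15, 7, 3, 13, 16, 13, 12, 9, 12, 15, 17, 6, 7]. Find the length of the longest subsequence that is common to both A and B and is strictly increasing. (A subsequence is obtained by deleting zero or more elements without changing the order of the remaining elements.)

A longest common strictly increasing subsequence is 10, 12 (length 2); it appears in order in both A and B, and no longer such subsequence exists.

2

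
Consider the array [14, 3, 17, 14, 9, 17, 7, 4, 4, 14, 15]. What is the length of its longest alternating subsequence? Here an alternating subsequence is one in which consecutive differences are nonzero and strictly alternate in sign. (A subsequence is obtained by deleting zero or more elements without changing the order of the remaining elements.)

7

Track the best alternating length ending on an up-step vs a down-step at each position: up/down = 1/1, 1/2, 3/1, 3/4, 3/4, 5/1, 3/6, 3/6, 3/6, 7/6, 7/6.
The maximum over both is 7; one such subsequence is 14, 3, 17, 14, 17, 7, 14.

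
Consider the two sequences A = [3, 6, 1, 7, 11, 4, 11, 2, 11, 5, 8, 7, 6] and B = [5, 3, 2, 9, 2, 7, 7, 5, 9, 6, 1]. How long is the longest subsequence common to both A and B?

4

A longest common subsequence is 3, 7, 5, 6 (length 4); the LCS DP confirms no longer common subsequence exists.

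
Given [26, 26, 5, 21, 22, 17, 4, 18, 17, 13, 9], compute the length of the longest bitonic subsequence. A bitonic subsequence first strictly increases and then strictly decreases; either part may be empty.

Let inc[i] be the LIS ending at i and dec[i] the longest strictly decreasing subsequence starting at i. inc = [1, 1, 1, 2, 3, 2, 1, 3, 2, 2, 2], dec = [6, 6, 2, 5, 5, 3, 1, 4, 3, 2, 1].
max_i inc[i]+dec[i]−1 = 7, with one witness 5, 21, 22, 18, 17, 13, 9.

7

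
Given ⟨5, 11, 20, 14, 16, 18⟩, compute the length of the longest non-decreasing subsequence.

Scanning left to right, the best length ending at each element is: 5→1, 11→2, 20→3, 14→3, 16→4, 18→5.
So the longest non-decreasing subsequence has length 5, e.g. 5, 11, 14, 16, 18.

5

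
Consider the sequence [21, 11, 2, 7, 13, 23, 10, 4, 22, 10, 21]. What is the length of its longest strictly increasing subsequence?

One longest increasing subsequence is 2, 7, 13, 23 (positions 3,4,5,6), of length 4; no longer one exists.

4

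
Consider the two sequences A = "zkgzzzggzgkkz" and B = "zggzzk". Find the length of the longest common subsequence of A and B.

Backtracking the LCS table gives one alignment: z (A1,B1) → g (A3,B3) → z (A6,B4) → z (A9,B5) → k (A12,B6).
So the longest common subsequence has length 5.

5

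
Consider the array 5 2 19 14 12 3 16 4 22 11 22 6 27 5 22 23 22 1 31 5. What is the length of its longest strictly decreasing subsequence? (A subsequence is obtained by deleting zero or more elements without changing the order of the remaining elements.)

7

Scanning left to right, the best length ending at each element is: 5→1, 2→2, 19→1, 14→2, 12→3, 3→4, 16→2, 4→4, 22→1, 11→4, 22→1, 6→5, 27→1, 5→6, 22→2, 23→2, 22→3, 1→7, 31→1, 5→6.
So the longest decreasing subsequence has length 7, e.g. 19, 14, 12, 11, 6, 5, 1.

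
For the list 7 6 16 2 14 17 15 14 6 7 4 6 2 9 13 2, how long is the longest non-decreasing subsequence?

5

Let dp[i] be the longest non-decreasing subsequence ending at position i. Then dp = [1, 1, 2, 1, 2, 3, 3, 3, 2, 3, 2, 3, 2, 4, 5, 3].
The maximum is 5; one witness is 6, 6, 7, 9, 13 at positions 2,9,10,14,15.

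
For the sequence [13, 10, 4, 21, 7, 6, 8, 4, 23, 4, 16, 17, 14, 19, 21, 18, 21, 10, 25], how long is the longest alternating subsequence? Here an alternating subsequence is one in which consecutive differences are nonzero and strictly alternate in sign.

15

Track the best alternating length ending on an up-step vs a down-step at each position: up/down = 1/1, 1/2, 1/2, 3/1, 3/4, 3/4, 5/4, 1/6, 7/1, 1/8, 9/8, 9/8, 9/10, 11/8, 11/8, 11/12, 13/8, 9/14, 15/1.
The maximum over both is 15; one such subsequence is 13, 10, 21, 7, 8, 4, 23, 4, 16, 14, 19, 18, 21, 10, 25.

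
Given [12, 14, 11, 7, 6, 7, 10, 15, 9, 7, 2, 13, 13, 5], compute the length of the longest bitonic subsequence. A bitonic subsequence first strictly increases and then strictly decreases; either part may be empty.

Let inc[i] be the LIS ending at i and dec[i] the longest strictly decreasing subsequence starting at i. inc = [1, 2, 1, 1, 1, 2, 3, 4, 3, 2, 1, 4, 4, 2], dec = [6, 6, 5, 3, 2, 2, 4, 4, 3, 2, 1, 2, 2, 1].
max_i inc[i]+dec[i]−1 = 7, with one witness 12, 14, 11, 10, 9, 7, 5.

7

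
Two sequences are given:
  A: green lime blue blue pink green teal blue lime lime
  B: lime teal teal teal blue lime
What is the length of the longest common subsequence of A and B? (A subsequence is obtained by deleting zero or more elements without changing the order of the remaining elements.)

4

Backtracking the LCS table gives one alignment: lime (A2,B1) → teal (A7,B4) → blue (A8,B5) → lime (A10,B6).
So the longest common subsequence has length 4.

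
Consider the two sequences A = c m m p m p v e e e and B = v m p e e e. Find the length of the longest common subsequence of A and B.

5

Backtracking the LCS table gives one alignment: m (A5,B2) → p (A6,B3) → e (A8,B4) → e (A9,B5) → e (A10,B6).
So the longest common subsequence has length 5.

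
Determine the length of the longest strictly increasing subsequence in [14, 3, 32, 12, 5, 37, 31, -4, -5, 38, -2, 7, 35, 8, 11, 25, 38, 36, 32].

7

Let dp[i] be the longest increasing subsequence ending at position i. Then dp = [1, 1, 2, 2, 2, 3, 3, 1, 1, 4, 2, 3, 4, 4, 5, 6, 7, 7, 7].
The maximum is 7; one witness is 3, 5, 7, 8, 11, 25, 38 at positions 2,5,12,14,15,16,17.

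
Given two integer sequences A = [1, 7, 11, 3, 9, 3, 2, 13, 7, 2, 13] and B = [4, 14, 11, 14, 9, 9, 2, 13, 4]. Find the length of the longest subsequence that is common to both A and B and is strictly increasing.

2

A longest common strictly increasing subsequence is 11, 13 (length 2); it appears in order in both A and B, and no longer such subsequence exists.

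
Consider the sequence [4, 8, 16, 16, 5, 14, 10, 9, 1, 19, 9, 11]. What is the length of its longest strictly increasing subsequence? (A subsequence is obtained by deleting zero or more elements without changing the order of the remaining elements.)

4

Scanning left to right, the best length ending at each element is: 4→1, 8→2, 16→3, 16→3, 5→2, 14→3, 10→3, 9→3, 1→1, 19→4, 9→3, 11→4.
So the longest increasing subsequence has length 4, e.g. 4, 8, 16, 19.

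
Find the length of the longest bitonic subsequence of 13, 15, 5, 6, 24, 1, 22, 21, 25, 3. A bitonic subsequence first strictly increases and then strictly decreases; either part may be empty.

Let inc[i] be the LIS ending at i and dec[i] the longest strictly decreasing subsequence starting at i. inc = [1, 2, 1, 2, 3, 1, 3, 3, 4, 2], dec = [3, 3, 2, 2, 4, 1, 3, 2, 2, 1].
max_i inc[i]+dec[i]−1 = 6, with one witness 13, 15, 24, 22, 21, 3.

6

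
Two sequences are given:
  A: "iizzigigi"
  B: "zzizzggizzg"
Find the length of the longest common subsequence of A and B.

6

Backtracking the LCS table gives one alignment: i (A2,B3) → z (A3,B4) → z (A4,B5) → g (A6,B7) → i (A7,B8) → g (A8,B11).
So the longest common subsequence has length 6.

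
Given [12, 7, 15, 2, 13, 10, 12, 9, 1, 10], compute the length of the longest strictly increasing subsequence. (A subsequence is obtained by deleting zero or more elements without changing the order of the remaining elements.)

One longest increasing subsequence is 7, 10, 12 (positions 2,6,7), of length 3; no longer one exists.

3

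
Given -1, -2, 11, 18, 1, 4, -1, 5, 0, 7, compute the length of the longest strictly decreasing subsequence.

3

Scanning left to right, the best length ending at each element is: -1→1, -2→2, 11→1, 18→1, 1→2, 4→2, -1→3, 5→2, 0→3, 7→2.
So the longest decreasing subsequence has length 3, e.g. 11, 1, -1.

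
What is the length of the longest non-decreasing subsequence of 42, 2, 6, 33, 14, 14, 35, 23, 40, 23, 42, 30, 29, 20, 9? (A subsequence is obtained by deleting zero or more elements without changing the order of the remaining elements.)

7

Let dp[i] be the longest non-decreasing subsequence ending at position i. Then dp = [1, 1, 2, 3, 3, 4, 5, 5, 6, 6, 7, 7, 7, 5, 3].
The maximum is 7; one witness is 2, 6, 14, 14, 35, 40, 42 at positions 2,3,5,6,7,9,11.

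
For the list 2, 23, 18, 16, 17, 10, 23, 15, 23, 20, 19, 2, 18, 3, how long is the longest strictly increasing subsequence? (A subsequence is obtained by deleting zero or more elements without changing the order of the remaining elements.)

Let dp[i] be the longest increasing subsequence ending at position i. Then dp = [1, 2, 2, 2, 3, 2, 4, 3, 4, 4, 4, 1, 4, 2].
The maximum is 4; one witness is 2, 16, 17, 23 at positions 1,4,5,7.

4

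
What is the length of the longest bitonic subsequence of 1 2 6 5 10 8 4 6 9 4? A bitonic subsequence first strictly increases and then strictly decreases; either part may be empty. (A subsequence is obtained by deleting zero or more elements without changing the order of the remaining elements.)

7

Let inc[i] be the LIS ending at i and dec[i] the longest strictly decreasing subsequence starting at i. inc = [1, 2, 3, 3, 4, 4, 3, 4, 5, 3], dec = [1, 1, 3, 2, 4, 3, 1, 2, 2, 1].
max_i inc[i]+dec[i]−1 = 7, with one witness 1, 2, 6, 10, 8, 6, 4.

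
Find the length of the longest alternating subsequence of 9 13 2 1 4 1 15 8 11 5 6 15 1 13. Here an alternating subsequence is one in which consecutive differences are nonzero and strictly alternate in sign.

Track the best alternating length ending on an up-step vs a down-step at each position: up/down = 1/1, 2/1, 1/3, 1/3, 4/3, 1/5, 6/1, 6/7, 8/7, 6/9, 10/9, 10/1, 1/11, 12/11.
The maximum over both is 12; one such subsequence is 9, 13, 2, 4, 1, 15, 8, 11, 5, 6, 1, 13.

12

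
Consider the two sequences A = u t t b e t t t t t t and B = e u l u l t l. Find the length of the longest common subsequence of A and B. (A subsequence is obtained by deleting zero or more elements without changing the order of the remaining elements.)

2

A longest common subsequence is ut (length 2); the LCS DP confirms no longer common subsequence exists.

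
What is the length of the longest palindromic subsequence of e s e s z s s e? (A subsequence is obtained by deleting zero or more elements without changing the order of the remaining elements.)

7

Using dp[i][j] = 2 + dp[i+1][j−1] if the ends match, else max(dp[i+1][j], dp[i][j−1]):
dp[1][8] = 7. A witness is esszsse at positions 1,2,4,5,6,7,8.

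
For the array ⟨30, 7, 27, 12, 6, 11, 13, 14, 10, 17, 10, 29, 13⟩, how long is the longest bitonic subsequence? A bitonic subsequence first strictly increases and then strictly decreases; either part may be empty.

7

Let inc[i] be the LIS ending at i and dec[i] the longest strictly decreasing subsequence starting at i. inc = [1, 1, 2, 2, 1, 2, 3, 4, 2, 5, 2, 6, 3], dec = [5, 2, 4, 3, 1, 2, 2, 2, 1, 2, 1, 2, 1].
max_i inc[i]+dec[i]−1 = 7, with one witness 7, 12, 13, 14, 17, 29, 13.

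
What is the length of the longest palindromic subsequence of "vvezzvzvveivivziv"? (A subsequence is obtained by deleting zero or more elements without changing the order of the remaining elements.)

One longest palindromic subsequence is vzvivivzv (positions 1,7,8,11,12,13,14,15,17); it reads the same forward and backward, and the interval DP gives dp[1][17] = 9.

9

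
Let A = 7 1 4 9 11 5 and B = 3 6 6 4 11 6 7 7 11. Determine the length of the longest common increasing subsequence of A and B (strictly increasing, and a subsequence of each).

For each value that appears in both, track the longest common increasing run ending there.
The best achievable length is 2; one witness is 4, 11 (A-positions 3,5, B-positions 4,5).

2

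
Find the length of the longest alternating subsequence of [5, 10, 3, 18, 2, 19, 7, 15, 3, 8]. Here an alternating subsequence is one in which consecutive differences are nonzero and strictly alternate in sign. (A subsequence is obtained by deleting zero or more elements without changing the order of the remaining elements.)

A longest alternating subsequence is 5, 10, 3, 18, 2, 19, 7, 15, 3, 8 (positions 1,2,3,4,5,6,7,8,9,10); its 9 consecutive differences strictly alternate in sign, and length 10 is optimal.

10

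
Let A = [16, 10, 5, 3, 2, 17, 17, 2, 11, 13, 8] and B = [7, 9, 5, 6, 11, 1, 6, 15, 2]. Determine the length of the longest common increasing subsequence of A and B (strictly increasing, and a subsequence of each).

A longest common strictly increasing subsequence is 5, 11 (length 2); it appears in order in both A and B, and no longer such subsequence exists.

2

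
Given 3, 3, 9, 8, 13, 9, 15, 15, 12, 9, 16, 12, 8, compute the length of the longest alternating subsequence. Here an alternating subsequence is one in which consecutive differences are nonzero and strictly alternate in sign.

A longest alternating subsequence is 3, 9, 8, 13, 9, 15, 12, 16, 12 (positions 1,3,4,5,6,7,9,11,12); its 8 consecutive differences strictly alternate in sign, and length 9 is optimal.

9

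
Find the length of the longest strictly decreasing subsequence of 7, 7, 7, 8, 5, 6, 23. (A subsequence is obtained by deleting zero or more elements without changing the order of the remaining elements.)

2

Scanning left to right, the best length ending at each element is: 7→1, 7→1, 7→1, 8→1, 5→2, 6→2, 23→1.
So the longest decreasing subsequence has length 2, e.g. 7, 5.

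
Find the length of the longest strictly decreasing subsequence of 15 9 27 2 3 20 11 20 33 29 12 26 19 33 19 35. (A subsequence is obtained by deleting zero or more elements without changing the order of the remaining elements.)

Scanning left to right, the best length ending at each element is: 15→1, 9→2, 27→1, 2→3, 3→3, 20→2, 11→3, 20→2, 33→1, 29→2, 12→3, 26→3, 19→4, 33→1, 19→4, 35→1.
So the longest decreasing subsequence has length 4, e.g. 33, 29, 26, 19.

4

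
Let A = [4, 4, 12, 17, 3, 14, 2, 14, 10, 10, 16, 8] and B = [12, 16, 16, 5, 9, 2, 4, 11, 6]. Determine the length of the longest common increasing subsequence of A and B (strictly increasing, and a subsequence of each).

For each value that appears in both, track the longest common increasing run ending there.
The best achievable length is 2; one witness is 12, 16 (A-positions 3,11, B-positions 1,2).

2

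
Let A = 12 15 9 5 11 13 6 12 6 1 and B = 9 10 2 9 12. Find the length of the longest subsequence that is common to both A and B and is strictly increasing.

For each value that appears in both, track the longest common increasing run ending there.
The best achievable length is 2; one witness is 9, 12 (A-positions 3,8, B-positions 1,5).

2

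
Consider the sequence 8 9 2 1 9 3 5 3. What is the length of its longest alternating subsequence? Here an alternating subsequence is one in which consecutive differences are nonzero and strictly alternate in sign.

7

Track the best alternating length ending on an up-step vs a down-step at each position: up/down = 1/1, 2/1, 1/3, 1/3, 4/1, 4/5, 6/5, 4/7.
The maximum over both is 7; one such subsequence is 8, 9, 2, 9, 3, 5, 3.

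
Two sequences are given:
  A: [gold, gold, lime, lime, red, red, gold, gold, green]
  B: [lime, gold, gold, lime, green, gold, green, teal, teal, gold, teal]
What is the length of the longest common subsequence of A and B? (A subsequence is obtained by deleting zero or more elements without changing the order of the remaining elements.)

Backtracking the LCS table gives one alignment: gold (A1,B2) → gold (A2,B3) → lime (A3,B4) → gold (A7,B6) → gold (A8,B10).
So the longest common subsequence has length 5.

5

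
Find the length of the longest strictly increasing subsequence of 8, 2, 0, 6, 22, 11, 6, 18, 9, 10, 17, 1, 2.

Let dp[i] be the longest increasing subsequence ending at position i. Then dp = [1, 1, 1, 2, 3, 3, 2, 4, 3, 4, 5, 2, 3].
The maximum is 5; one witness is 2, 6, 9, 10, 17 at positions 2,4,9,10,11.

5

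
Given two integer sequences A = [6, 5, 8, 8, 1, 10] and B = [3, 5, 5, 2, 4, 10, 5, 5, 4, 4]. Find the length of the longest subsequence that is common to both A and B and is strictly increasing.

For each value that appears in both, track the longest common increasing run ending there.
The best achievable length is 2; one witness is 5, 10 (A-positions 2,6, B-positions 2,6).

2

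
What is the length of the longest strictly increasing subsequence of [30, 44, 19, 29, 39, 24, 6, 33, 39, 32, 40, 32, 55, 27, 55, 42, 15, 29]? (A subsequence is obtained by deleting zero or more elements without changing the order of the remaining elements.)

One longest increasing subsequence is 19, 29, 33, 39, 40, 55 (positions 3,4,8,9,11,13), of length 6; no longer one exists.

6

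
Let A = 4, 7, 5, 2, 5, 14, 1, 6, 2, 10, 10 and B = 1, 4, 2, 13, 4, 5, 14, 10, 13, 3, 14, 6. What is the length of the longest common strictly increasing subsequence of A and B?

3

A longest common strictly increasing subsequence is 4, 5, 14 (length 3); it appears in order in both A and B, and no longer such subsequence exists.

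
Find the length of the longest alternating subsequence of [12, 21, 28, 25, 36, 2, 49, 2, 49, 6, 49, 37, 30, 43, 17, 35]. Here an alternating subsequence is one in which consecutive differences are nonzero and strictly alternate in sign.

14

Track the best alternating length ending on an up-step vs a down-step at each position: up/down = 1/1, 2/1, 2/1, 2/3, 4/1, 1/5, 6/1, 1/7, 8/1, 8/9, 10/1, 10/11, 10/11, 12/11, 10/13, 14/13.
The maximum over both is 14; one such subsequence is 12, 28, 25, 36, 2, 49, 2, 49, 6, 49, 37, 43, 17, 35.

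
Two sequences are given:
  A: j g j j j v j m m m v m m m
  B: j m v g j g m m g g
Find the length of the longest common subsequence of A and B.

A longest common subsequence is jgjmm (length 5); the LCS DP confirms no longer common subsequence exists.

5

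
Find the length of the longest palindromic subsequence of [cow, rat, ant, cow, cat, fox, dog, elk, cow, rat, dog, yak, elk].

Using dp[i][j] = 2 + dp[i+1][j−1] if the ends match, else max(dp[i+1][j], dp[i][j−1]):
dp[1][13] = 5. A witness is rat cow elk cow rat at positions 2,4,8,9,10.

5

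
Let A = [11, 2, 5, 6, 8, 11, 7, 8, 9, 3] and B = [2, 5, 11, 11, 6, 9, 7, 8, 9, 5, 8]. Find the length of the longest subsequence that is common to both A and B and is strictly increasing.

6

For each value that appears in both, track the longest common increasing run ending there.
The best achievable length is 6; one witness is 2, 5, 6, 7, 8, 9 (A-positions 2,3,4,7,8,9, B-positions 1,2,5,7,8,9).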